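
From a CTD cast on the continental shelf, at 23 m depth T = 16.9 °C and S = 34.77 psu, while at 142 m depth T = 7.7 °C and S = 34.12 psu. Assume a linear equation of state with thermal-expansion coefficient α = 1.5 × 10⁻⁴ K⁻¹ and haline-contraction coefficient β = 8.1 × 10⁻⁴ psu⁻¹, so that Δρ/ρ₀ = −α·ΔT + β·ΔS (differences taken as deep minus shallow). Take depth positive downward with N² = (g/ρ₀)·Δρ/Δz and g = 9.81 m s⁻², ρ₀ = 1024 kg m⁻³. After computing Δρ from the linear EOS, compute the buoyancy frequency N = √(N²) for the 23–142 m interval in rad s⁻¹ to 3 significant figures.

ΔT = -9.2 K, ΔS = -0.65 psu (deep − shallow).
Δρ/ρ₀ = −αΔT + βΔS = 1.38 × 10⁻³ − 5.265 × 10⁻⁴ = 8.535 × 10⁻⁴, so Δρ ≈ 0.8740 kg m⁻³.
N² = (g/ρ₀)·Δρ/Δz = g·(Δρ/ρ₀)/Δz = 9.81 × 8.535 × 10⁻⁴ / 119 = 7.0360 × 10⁻⁵ s⁻².
N = √(7.0360 × 10⁻⁵) = 8.3881 × 10⁻³ rad s⁻¹ ≈ 8.39 × 10⁻³ rad s⁻¹.

8.39 × 10⁻³ rad s⁻¹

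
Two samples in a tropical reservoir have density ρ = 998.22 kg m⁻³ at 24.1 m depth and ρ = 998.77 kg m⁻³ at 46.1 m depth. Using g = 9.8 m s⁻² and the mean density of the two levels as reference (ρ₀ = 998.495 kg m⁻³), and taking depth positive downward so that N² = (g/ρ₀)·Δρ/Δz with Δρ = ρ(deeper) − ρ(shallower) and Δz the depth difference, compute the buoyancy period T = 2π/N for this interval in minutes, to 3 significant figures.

6.69 min

Δρ = 998.77 − 998.22 = 0.55 kg m⁻³ over Δz = 46.1 − 24.1 = 22 m.
N² = (9.8/998.495) × (0.55/22) = 2.4537 × 10⁻⁴ s⁻².
N = √(2.4537 × 10⁻⁴) = 0.015664 rad s⁻¹, so T = 2π/N = 401.12 s = 6.6853 min ≈ 6.69 min.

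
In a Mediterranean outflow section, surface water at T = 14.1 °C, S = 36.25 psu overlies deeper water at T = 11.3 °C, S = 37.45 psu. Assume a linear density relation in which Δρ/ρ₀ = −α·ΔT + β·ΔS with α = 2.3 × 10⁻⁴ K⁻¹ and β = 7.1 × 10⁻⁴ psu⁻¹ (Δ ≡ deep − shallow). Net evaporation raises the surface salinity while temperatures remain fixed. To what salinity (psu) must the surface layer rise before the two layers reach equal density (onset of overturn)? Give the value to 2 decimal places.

Neutral buoyancy requires −α(T_deep − T_surf) + β(S_deep − S_surf′) = 0.
S_surf′ = S_deep − (α/β)·ΔT = 37.45 − (2.3 × 10⁻⁴/7.1 × 10⁻⁴)·(-2.8) = 38.3570 psu.
Increase required: 38.3570 − 36.25 = 2.1070 psu.

38.36 psu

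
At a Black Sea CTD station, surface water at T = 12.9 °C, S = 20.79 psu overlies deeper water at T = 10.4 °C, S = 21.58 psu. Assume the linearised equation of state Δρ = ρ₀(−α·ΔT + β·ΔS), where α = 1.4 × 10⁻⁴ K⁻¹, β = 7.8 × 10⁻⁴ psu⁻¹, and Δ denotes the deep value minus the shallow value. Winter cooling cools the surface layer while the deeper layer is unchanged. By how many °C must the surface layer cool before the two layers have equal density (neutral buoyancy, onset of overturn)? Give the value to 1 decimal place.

6.9 °C

Neutral buoyancy requires Δρ = 0, i.e. −α(T_deep − T_surf′) + β(S_deep − S_surf) = 0.
T_surf′ = T_deep − (β/α)·ΔS = 10.4 − (7.8 × 10⁻⁴/1.4 × 10⁻⁴)·(+0.79) = 5.999 °C.
Cooling required: 12.9 − (5.999) = 6.901 °C.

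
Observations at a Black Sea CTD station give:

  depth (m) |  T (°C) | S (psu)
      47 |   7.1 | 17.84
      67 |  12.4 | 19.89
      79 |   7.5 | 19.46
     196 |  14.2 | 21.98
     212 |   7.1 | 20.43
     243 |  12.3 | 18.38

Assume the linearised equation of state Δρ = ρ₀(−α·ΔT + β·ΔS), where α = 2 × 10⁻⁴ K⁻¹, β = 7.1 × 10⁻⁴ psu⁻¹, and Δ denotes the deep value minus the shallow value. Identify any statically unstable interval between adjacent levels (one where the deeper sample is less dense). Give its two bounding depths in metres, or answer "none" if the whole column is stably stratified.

Evaluate Δρ/ρ₀ = −αΔT + βΔS across each adjacent pair:
  47–67 m: −αΔT+βΔS = −(2 × 10⁻⁴)(+5.3)+(7.1 × 10⁻⁴)(+2.05) = 4.0 × 10⁻⁴ → stable
  67–79 m: −αΔT+βΔS = −(2 × 10⁻⁴)(-4.9)+(7.1 × 10⁻⁴)(-0.43) = 6.7 × 10⁻⁴ → stable
  79–196 m: −αΔT+βΔS = −(2 × 10⁻⁴)(+6.7)+(7.1 × 10⁻⁴)(+2.52) = 4.5 × 10⁻⁴ → stable
  196–212 m: −αΔT+βΔS = −(2 × 10⁻⁴)(-7.1)+(7.1 × 10⁻⁴)(-1.55) = 3.2 × 10⁻⁴ → stable
  212–243 m: −αΔT+βΔS = −(2 × 10⁻⁴)(+5.2)+(7.1 × 10⁻⁴)(-2.05) = -2.5 × 10⁻³ → UNSTABLE
The 212–243 m interval has Δρ < 0: lighter water underlies denser water.

212–243 m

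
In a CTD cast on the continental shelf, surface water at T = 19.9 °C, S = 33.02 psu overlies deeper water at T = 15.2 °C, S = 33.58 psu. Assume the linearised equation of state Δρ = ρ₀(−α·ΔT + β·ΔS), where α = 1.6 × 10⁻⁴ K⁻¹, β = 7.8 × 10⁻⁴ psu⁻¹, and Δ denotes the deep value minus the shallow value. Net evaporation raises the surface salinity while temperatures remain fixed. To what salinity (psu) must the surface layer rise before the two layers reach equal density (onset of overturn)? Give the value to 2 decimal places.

Neutral buoyancy requires −α(T_deep − T_surf) + β(S_deep − S_surf′) = 0.
S_surf′ = S_deep − (α/β)·ΔT = 33.58 − (1.6 × 10⁻⁴/7.8 × 10⁻⁴)·(-4.7) = 34.5441 psu.
Increase required: 34.5441 − 33.02 = 1.5241 psu.

34.54 psu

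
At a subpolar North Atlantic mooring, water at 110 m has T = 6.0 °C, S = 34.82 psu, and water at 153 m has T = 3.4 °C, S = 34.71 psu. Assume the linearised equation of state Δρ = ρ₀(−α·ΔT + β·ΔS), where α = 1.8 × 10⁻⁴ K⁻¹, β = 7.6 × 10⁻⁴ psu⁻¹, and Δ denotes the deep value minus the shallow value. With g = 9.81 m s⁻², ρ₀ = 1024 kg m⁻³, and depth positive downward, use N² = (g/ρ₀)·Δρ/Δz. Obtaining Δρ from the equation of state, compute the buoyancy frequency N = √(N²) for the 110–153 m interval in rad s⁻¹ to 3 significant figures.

ΔT = -2.6 K, ΔS = -0.11 psu (deep − shallow).
Δρ/ρ₀ = −αΔT + βΔS = 4.68 × 10⁻⁴ − 8.36 × 10⁻⁵ = 3.844 × 10⁻⁴, so Δρ ≈ 0.3936 kg m⁻³.
N² = (g/ρ₀)·Δρ/Δz = g·(Δρ/ρ₀)/Δz = 9.81 × 3.844 × 10⁻⁴ / 43 = 8.7697 × 10⁻⁵ s⁻².
N = √(8.7697 × 10⁻⁵) = 9.3647 × 10⁻³ rad s⁻¹ ≈ 9.36 × 10⁻³ rad s⁻¹.

9.36 × 10⁻³ rad s⁻¹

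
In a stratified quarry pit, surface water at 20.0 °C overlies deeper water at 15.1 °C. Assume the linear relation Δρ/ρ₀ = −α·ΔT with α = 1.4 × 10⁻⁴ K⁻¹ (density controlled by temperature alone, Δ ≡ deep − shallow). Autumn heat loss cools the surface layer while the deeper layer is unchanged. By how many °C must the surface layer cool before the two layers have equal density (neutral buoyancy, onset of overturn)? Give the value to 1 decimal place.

4.9 °C

With temperature the only control, equal density requires T_surf′ = T_deep.
T_surf′ = 15.1 °C.
Cooling required: 20.0 − 15.1 = 4.9 °C.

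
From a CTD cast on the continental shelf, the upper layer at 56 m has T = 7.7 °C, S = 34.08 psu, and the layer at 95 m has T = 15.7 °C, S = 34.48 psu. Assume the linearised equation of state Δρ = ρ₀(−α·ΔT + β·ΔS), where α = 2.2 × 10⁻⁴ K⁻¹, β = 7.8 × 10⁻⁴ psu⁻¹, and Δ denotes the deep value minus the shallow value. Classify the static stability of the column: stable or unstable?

unstable

ΔT = 15.7 − 7.7 = +8.0 K and ΔS = 34.48 − 34.08 = +0.40 psu (deep − shallow).
−αΔT = -1.76 × 10⁻³; βΔS = 3.12 × 10⁻⁴; sum Δρ/ρ₀ = -1.448 × 10⁻³.
Δρ/ρ₀ < 0, so Δρ < 0: deeper water is lighter → statically unstable; the column would overturn.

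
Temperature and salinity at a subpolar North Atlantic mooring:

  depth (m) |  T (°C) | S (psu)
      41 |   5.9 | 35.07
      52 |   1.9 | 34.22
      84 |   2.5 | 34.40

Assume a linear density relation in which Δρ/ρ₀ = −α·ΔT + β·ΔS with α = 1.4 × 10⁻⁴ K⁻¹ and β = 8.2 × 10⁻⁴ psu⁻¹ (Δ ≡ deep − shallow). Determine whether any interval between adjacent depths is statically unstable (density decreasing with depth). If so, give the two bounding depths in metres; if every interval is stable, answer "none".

41–52 m

Evaluate Δρ/ρ₀ = −αΔT + βΔS across each adjacent pair:
  41–52 m: −αΔT+βΔS = −(1.4 × 10⁻⁴)(-4.0)+(8.2 × 10⁻⁴)(-0.85) = -1.4 × 10⁻⁴ → UNSTABLE
  52–84 m: −αΔT+βΔS = −(1.4 × 10⁻⁴)(+0.6)+(8.2 × 10⁻⁴)(+0.18) = 6.4 × 10⁻⁵ → stable
The 41–52 m interval has Δρ < 0: lighter water underlies denser water.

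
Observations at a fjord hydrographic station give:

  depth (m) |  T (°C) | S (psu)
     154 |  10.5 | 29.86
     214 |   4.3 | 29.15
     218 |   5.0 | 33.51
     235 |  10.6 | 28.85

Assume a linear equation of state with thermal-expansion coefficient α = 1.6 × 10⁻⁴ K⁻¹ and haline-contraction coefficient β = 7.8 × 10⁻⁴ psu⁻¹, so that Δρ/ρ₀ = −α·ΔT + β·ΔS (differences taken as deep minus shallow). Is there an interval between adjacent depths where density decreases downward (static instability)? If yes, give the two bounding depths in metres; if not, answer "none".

218–235 m

Evaluate Δρ/ρ₀ = −αΔT + βΔS across each adjacent pair:
  154–214 m: −αΔT+βΔS = −(1.6 × 10⁻⁴)(-6.2)+(7.8 × 10⁻⁴)(-0.71) = 4.4 × 10⁻⁴ → stable
  214–218 m: −αΔT+βΔS = −(1.6 × 10⁻⁴)(+0.7)+(7.8 × 10⁻⁴)(+4.36) = 3.3 × 10⁻³ → stable
  218–235 m: −αΔT+βΔS = −(1.6 × 10⁻⁴)(+5.6)+(7.8 × 10⁻⁴)(-4.66) = -4.5 × 10⁻³ → UNSTABLE
The 218–235 m interval has Δρ < 0: lighter water underlies denser water.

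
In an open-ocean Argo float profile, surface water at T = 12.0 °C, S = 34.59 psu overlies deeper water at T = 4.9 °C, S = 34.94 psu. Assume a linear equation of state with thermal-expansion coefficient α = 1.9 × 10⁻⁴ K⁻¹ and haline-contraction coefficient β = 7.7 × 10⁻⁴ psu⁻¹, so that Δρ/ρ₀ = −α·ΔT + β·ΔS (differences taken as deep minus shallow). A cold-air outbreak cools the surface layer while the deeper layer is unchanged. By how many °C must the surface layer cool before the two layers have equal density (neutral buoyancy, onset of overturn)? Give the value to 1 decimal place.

8.5 °C

Neutral buoyancy requires Δρ = 0, i.e. −α(T_deep − T_surf′) + β(S_deep − S_surf) = 0.
T_surf′ = T_deep − (β/α)·ΔS = 4.9 − (7.7 × 10⁻⁴/1.9 × 10⁻⁴)·(+0.35) = 3.482 °C.
Cooling required: 12.0 − (3.482) = 8.518 °C.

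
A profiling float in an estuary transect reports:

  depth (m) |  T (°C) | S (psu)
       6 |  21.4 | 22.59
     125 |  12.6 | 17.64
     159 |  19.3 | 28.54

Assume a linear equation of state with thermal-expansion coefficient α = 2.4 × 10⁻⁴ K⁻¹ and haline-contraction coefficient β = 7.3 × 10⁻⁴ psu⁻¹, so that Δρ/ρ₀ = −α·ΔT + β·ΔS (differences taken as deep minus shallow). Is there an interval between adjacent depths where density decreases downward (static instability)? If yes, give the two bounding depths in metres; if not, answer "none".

Evaluate Δρ/ρ₀ = −αΔT + βΔS across each adjacent pair:
  6–125 m: −αΔT+βΔS = −(2.4 × 10⁻⁴)(-8.8)+(7.3 × 10⁻⁴)(-4.95) = -1.5 × 10⁻³ → UNSTABLE
  125–159 m: −αΔT+βΔS = −(2.4 × 10⁻⁴)(+6.7)+(7.3 × 10⁻⁴)(+10.90) = 6.3 × 10⁻³ → stable
The 6–125 m interval has Δρ < 0: lighter water underlies denser water.

6–125 m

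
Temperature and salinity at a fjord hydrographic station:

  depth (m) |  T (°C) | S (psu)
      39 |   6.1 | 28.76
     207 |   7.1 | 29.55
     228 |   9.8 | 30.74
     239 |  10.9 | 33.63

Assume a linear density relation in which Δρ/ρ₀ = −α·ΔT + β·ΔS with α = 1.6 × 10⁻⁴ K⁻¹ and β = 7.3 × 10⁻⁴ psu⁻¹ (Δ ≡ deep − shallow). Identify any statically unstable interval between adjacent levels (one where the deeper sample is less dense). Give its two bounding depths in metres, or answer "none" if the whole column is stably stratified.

Evaluate Δρ/ρ₀ = −αΔT + βΔS across each adjacent pair:
  39–207 m: −αΔT+βΔS = −(1.6 × 10⁻⁴)(+1.0)+(7.3 × 10⁻⁴)(+0.79) = 4.2 × 10⁻⁴ → stable
  207–228 m: −αΔT+βΔS = −(1.6 × 10⁻⁴)(+2.7)+(7.3 × 10⁻⁴)(+1.19) = 4.4 × 10⁻⁴ → stable
  228–239 m: −αΔT+βΔS = −(1.6 × 10⁻⁴)(+1.1)+(7.3 × 10⁻⁴)(+2.89) = 1.9 × 10⁻³ → stable
Every interval has Δρ > 0: the column is stably stratified throughout.

none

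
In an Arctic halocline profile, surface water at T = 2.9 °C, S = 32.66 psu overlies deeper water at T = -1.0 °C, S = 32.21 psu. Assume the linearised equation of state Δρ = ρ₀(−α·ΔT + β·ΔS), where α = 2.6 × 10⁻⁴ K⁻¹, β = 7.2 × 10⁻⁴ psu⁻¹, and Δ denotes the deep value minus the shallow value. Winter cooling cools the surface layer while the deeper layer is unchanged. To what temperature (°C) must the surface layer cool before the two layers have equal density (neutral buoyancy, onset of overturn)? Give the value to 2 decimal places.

0.25 °C

Neutral buoyancy requires Δρ = 0, i.e. −α(T_deep − T_surf′) + β(S_deep − S_surf) = 0.
T_surf′ = T_deep − (β/α)·ΔS = -1.0 − (7.2 × 10⁻⁴/2.6 × 10⁻⁴)·(-0.45) = 0.2462 °C.
Cooling required: 2.9 − (0.2462) = 2.6538 °C.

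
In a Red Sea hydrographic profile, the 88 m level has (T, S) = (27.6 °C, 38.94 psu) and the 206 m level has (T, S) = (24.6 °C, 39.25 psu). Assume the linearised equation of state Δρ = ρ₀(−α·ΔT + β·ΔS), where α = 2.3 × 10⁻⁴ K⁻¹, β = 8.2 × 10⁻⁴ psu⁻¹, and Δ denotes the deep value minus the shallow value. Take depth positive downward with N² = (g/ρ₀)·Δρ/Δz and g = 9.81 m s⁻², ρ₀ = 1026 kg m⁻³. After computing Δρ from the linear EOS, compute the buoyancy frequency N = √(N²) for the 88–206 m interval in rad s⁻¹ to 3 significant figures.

8.86 × 10⁻³ rad s⁻¹

ΔT = -3.0 K, ΔS = +0.31 psu (deep − shallow).
Δρ/ρ₀ = −αΔT + βΔS = 6.90 × 10⁻⁴ + 2.542 × 10⁻⁴ = 9.442 × 10⁻⁴, so Δρ ≈ 0.9687 kg m⁻³.
N² = (g/ρ₀)·Δρ/Δz = g·(Δρ/ρ₀)/Δz = 9.81 × 9.442 × 10⁻⁴ / 118 = 7.8497 × 10⁻⁵ s⁻².
N = √(7.8497 × 10⁻⁵) = 8.8599 × 10⁻³ rad s⁻¹ ≈ 8.86 × 10⁻³ rad s⁻¹.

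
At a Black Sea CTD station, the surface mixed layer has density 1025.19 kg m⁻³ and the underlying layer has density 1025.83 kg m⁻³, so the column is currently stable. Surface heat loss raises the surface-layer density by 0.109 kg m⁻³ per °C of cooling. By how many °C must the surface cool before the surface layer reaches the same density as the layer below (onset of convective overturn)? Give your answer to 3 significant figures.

5.87 °C

Density deficit of the surface layer: 1025.83 − 1025.19 = 0.64 kg m⁻³.
Required change = 0.64 / 0.109 = 5.87 °C.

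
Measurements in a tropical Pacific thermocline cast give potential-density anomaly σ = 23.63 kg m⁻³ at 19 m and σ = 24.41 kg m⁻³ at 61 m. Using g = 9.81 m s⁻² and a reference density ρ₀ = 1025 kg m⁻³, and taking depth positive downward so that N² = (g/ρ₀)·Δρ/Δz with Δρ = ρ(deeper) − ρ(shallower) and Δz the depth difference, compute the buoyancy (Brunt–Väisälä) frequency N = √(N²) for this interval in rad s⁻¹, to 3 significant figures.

Δρ = 1024.41 − 1023.63 = 0.78 kg m⁻³ over Δz = 61 − 19 = 42 m.
N² = (9.81/1025) × (0.78/42) = 1.7774 × 10⁻⁴ s⁻².
N = √(1.7774 × 10⁻⁴) = 0.013332 rad s⁻¹ ≈ 0.0133 rad s⁻¹.

0.0133 rad s⁻¹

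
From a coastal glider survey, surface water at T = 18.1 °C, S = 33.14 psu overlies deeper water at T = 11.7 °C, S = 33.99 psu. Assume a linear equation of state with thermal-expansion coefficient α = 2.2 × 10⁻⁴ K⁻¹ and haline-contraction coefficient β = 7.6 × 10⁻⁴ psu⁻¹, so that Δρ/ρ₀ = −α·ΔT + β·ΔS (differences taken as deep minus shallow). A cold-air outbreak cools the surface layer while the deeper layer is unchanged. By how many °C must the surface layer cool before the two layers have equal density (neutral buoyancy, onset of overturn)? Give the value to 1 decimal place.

9.3 °C

Neutral buoyancy requires Δρ = 0, i.e. −α(T_deep − T_surf′) + β(S_deep − S_surf) = 0.
T_surf′ = T_deep − (β/α)·ΔS = 11.7 − (7.6 × 10⁻⁴/2.2 × 10⁻⁴)·(+0.85) = 8.764 °C.
Cooling required: 18.1 − (8.764) = 9.336 °C.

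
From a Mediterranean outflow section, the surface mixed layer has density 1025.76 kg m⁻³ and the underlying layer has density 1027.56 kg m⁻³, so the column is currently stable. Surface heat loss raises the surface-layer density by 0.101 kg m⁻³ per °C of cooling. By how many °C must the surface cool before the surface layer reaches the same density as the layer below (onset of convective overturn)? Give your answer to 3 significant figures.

Density deficit of the surface layer: 1027.56 − 1025.76 = 1.8 kg m⁻³.
Required change = 1.8 / 0.101 = 17.8 °C.

17.8 °C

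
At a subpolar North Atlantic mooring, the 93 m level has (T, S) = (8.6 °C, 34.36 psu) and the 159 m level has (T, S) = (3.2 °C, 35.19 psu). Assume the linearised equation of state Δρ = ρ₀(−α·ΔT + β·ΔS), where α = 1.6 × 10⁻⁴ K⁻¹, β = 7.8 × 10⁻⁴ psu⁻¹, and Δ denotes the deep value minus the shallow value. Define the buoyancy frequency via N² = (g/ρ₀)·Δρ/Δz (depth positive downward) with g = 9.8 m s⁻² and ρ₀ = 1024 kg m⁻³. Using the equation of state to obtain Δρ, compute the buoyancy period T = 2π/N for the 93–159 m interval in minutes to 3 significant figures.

ΔT = -5.4 K, ΔS = +0.83 psu (deep − shallow).
Δρ/ρ₀ = −αΔT + βΔS = 8.64 × 10⁻⁴ + 6.474 × 10⁻⁴ = 1.5114 × 10⁻³, so Δρ ≈ 1.548 kg m⁻³.
N² = (g/ρ₀)·Δρ/Δz = g·(Δρ/ρ₀)/Δz = 9.8 × 1.5114 × 10⁻³ / 66 = 2.2442 × 10⁻⁴ s⁻².
N = √(2.2442 × 10⁻⁴) = 0.014981 rad s⁻¹ → T = 2π/N = 419.41 s = 6.9902 min ≈ 6.99 min.

6.99 min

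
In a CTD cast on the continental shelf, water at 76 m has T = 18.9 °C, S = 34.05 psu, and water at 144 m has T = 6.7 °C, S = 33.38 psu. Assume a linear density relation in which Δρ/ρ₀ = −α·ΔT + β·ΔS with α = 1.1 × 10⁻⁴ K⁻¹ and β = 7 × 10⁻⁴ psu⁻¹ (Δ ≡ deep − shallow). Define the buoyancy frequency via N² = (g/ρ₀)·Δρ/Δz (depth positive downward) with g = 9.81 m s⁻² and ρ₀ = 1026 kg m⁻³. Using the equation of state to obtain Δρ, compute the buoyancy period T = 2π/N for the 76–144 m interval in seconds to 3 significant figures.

ΔT = -12.2 K, ΔS = -0.67 psu (deep − shallow).
Δρ/ρ₀ = −αΔT + βΔS = 1.342 × 10⁻³ − 4.69 × 10⁻⁴ = 8.73 × 10⁻⁴, so Δρ ≈ 0.8957 kg m⁻³.
N² = (g/ρ₀)·Δρ/Δz = g·(Δρ/ρ₀)/Δz = 9.81 × 8.73 × 10⁻⁴ / 68 = 1.2594 × 10⁻⁴ s⁻².
N = √(1.2594 × 10⁻⁴) = 0.011222 rad s⁻¹ → T = 2π/N = 559.90 s ≈ 560 s.

560 s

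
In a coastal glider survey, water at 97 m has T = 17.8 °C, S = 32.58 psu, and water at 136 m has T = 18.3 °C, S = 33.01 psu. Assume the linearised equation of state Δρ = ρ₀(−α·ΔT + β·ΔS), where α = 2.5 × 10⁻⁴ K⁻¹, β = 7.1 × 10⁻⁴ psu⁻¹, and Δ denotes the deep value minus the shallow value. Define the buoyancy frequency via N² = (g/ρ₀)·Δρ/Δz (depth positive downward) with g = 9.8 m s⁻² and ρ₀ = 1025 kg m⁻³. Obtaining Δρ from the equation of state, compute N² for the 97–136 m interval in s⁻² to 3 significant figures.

4.53 × 10⁻⁵ s⁻²

ΔT = +0.5 K, ΔS = +0.43 psu (deep − shallow).
Δρ/ρ₀ = −αΔT + βΔS = -1.25 × 10⁻⁴ + 3.053 × 10⁻⁴ = 1.803 × 10⁻⁴, so Δρ ≈ 0.1848 kg m⁻³.
N² = (g/ρ₀)·Δρ/Δz = g·(Δρ/ρ₀)/Δz = 9.8 × 1.803 × 10⁻⁴ / 39 = 4.5306 × 10⁻⁵ s⁻² ≈ 4.53 × 10⁻⁵ s⁻².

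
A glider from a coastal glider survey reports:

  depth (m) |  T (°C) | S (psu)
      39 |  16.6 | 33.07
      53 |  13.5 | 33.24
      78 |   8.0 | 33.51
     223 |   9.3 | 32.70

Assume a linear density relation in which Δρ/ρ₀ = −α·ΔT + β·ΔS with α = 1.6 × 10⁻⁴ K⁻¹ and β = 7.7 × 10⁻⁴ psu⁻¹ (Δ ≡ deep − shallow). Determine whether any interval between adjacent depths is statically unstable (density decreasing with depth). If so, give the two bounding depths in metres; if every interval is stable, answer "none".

78–223 m

Evaluate Δρ/ρ₀ = −αΔT + βΔS across each adjacent pair:
  39–53 m: −αΔT+βΔS = −(1.6 × 10⁻⁴)(-3.1)+(7.7 × 10⁻⁴)(+0.17) = 6.3 × 10⁻⁴ → stable
  53–78 m: −αΔT+βΔS = −(1.6 × 10⁻⁴)(-5.5)+(7.7 × 10⁻⁴)(+0.27) = 1.1 × 10⁻³ → stable
  78–223 m: −αΔT+βΔS = −(1.6 × 10⁻⁴)(+1.3)+(7.7 × 10⁻⁴)(-0.81) = -8.3 × 10⁻⁴ → UNSTABLE
The 78–223 m interval has Δρ < 0: lighter water underlies denser water.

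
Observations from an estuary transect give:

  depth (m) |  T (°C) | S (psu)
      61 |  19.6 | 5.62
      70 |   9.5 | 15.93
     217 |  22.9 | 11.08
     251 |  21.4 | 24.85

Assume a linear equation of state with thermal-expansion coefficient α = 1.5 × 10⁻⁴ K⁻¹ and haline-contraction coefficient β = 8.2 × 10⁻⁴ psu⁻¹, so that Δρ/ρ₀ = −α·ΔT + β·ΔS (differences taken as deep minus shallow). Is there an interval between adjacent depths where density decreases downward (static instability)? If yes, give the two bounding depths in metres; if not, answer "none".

Evaluate Δρ/ρ₀ = −αΔT + βΔS across each adjacent pair:
  61–70 m: −αΔT+βΔS = −(1.5 × 10⁻⁴)(-10.1)+(8.2 × 10⁻⁴)(+10.31) = 0.010 → stable
  70–217 m: −αΔT+βΔS = −(1.5 × 10⁻⁴)(+13.4)+(8.2 × 10⁻⁴)(-4.85) = -6.0 × 10⁻³ → UNSTABLE
  217–251 m: −αΔT+βΔS = −(1.5 × 10⁻⁴)(-1.5)+(8.2 × 10⁻⁴)(+13.77) = 0.012 → stable
The 70–217 m interval has Δρ < 0: lighter water underlies denser water.

70–217 m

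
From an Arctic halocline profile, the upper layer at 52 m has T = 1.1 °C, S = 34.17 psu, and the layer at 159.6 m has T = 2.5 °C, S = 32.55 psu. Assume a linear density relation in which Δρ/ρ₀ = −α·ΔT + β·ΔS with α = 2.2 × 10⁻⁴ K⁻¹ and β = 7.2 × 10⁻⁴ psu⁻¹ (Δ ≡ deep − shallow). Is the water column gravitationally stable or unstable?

unstable

ΔT = 2.5 − 1.1 = +1.4 K and ΔS = 32.55 − 34.17 = -1.62 psu (deep − shallow).
−αΔT = -3.08 × 10⁻⁴; βΔS = -1.1664 × 10⁻³; sum Δρ/ρ₀ = -1.4744 × 10⁻³.
Δρ/ρ₀ < 0, so Δρ < 0: deeper water is lighter → statically unstable; the column would overturn.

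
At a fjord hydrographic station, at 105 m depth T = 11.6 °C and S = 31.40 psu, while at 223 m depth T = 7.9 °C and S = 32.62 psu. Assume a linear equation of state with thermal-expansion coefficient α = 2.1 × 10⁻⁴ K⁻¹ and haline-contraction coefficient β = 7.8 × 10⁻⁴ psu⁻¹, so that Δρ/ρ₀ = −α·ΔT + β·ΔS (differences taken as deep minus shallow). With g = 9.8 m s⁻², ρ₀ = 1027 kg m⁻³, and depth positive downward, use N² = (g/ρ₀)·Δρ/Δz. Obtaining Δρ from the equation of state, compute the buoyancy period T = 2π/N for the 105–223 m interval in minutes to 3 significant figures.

8.74 min

ΔT = -3.7 K, ΔS = +1.22 psu (deep − shallow).
Δρ/ρ₀ = −αΔT + βΔS = 7.77 × 10⁻⁴ + 9.516 × 10⁻⁴ = 1.7286 × 10⁻³, so Δρ ≈ 1.775 kg m⁻³.
N² = (g/ρ₀)·Δρ/Δz = g·(Δρ/ρ₀)/Δz = 9.8 × 1.7286 × 10⁻³ / 118 = 1.4356 × 10⁻⁴ s⁻².
N = √(1.4356 × 10⁻⁴) = 0.011982 rad s⁻¹ → T = 2π/N = 524.39 s = 8.7398 min ≈ 8.74 min.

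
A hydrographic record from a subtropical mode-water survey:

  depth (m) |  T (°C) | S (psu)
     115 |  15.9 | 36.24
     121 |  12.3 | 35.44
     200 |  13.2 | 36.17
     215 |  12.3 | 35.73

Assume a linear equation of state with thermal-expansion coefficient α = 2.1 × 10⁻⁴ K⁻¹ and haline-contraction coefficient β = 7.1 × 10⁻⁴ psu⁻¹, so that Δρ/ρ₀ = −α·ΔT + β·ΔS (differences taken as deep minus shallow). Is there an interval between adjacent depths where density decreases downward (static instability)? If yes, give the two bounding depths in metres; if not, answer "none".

Evaluate Δρ/ρ₀ = −αΔT + βΔS across each adjacent pair:
  115–121 m: −αΔT+βΔS = −(2.1 × 10⁻⁴)(-3.6)+(7.1 × 10⁻⁴)(-0.80) = 1.9 × 10⁻⁴ → stable
  121–200 m: −αΔT+βΔS = −(2.1 × 10⁻⁴)(+0.9)+(7.1 × 10⁻⁴)(+0.73) = 3.3 × 10⁻⁴ → stable
  200–215 m: −αΔT+βΔS = −(2.1 × 10⁻⁴)(-0.9)+(7.1 × 10⁻⁴)(-0.44) = -1.2 × 10⁻⁴ → UNSTABLE
The 200–215 m interval has Δρ < 0: lighter water underlies denser water.

200–215 m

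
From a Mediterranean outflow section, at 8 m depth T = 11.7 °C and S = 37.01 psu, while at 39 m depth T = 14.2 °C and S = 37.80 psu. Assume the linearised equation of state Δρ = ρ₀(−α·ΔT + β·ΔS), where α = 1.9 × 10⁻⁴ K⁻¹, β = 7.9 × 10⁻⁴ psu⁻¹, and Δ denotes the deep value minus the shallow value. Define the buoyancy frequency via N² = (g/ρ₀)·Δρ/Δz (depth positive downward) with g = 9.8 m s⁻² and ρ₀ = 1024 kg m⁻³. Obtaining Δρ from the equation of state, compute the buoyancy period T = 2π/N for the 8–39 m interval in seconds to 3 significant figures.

915 s

ΔT = +2.5 K, ΔS = +0.79 psu (deep − shallow).
Δρ/ρ₀ = −αΔT + βΔS = -4.75 × 10⁻⁴ + 6.241 × 10⁻⁴ = 1.491 × 10⁻⁴, so Δρ ≈ 0.1527 kg m⁻³.
N² = (g/ρ₀)·Δρ/Δz = g·(Δρ/ρ₀)/Δz = 9.8 × 1.491 × 10⁻⁴ / 31 = 4.7135 × 10⁻⁵ s⁻².
N = √(4.7135 × 10⁻⁵) = 6.8655 × 10⁻³ rad s⁻¹ → T = 2π/N = 915.18 s ≈ 915 s.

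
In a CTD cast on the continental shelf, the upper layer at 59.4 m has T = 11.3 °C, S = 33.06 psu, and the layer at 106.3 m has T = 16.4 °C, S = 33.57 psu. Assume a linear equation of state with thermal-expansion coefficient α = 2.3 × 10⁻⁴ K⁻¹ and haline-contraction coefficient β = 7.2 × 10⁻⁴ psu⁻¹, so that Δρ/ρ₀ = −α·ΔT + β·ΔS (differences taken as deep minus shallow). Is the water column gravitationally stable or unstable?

ΔT = 16.4 − 11.3 = +5.1 K and ΔS = 33.57 − 33.06 = +0.51 psu (deep − shallow).
−αΔT = -1.173 × 10⁻³; βΔS = 3.672 × 10⁻⁴; sum Δρ/ρ₀ = -8.058 × 10⁻⁴.
Δρ/ρ₀ < 0, so Δρ < 0: deeper water is lighter → statically unstable; the column would overturn.

unstable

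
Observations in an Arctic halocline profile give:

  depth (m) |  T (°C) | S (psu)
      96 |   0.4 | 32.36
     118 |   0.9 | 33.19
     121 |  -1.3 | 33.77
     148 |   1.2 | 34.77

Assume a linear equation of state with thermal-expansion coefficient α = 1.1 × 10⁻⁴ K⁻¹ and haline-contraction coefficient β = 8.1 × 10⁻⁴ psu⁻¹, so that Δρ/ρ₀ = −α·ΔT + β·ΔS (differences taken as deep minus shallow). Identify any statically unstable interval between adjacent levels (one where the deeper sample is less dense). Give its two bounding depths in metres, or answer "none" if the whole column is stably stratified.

none

Evaluate Δρ/ρ₀ = −αΔT + βΔS across each adjacent pair:
  96–118 m: −αΔT+βΔS = −(1.1 × 10⁻⁴)(+0.5)+(8.1 × 10⁻⁴)(+0.83) = 6.2 × 10⁻⁴ → stable
  118–121 m: −αΔT+βΔS = −(1.1 × 10⁻⁴)(-2.2)+(8.1 × 10⁻⁴)(+0.58) = 7.1 × 10⁻⁴ → stable
  121–148 m: −αΔT+βΔS = −(1.1 × 10⁻⁴)(+2.5)+(8.1 × 10⁻⁴)(+1.00) = 5.3 × 10⁻⁴ → stable
Every interval has Δρ > 0: the column is stably stratified throughout.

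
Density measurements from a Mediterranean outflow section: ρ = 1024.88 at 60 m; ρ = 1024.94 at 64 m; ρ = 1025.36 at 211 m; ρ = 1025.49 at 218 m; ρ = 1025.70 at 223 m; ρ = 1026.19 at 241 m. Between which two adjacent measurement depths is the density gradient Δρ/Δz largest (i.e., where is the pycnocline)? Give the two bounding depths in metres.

218–223 m

Compute the density gradient over each adjacent pair:
  60–64 m: Δρ/Δz = 0.06/4 = 0.015 kg m⁻⁴
  64–211 m: Δρ/Δz = 0.42/147 = 2.9 × 10⁻³ kg m⁻⁴
  211–218 m: Δρ/Δz = 0.13/7 = 0.019 kg m⁻⁴
  218–223 m: Δρ/Δz = 0.21/5 = 0.042 kg m⁻⁴
  223–241 m: Δρ/Δz = 0.49/18 = 0.027 kg m⁻⁴
The largest gradient is in the 218–223 m interval — the pycnocline.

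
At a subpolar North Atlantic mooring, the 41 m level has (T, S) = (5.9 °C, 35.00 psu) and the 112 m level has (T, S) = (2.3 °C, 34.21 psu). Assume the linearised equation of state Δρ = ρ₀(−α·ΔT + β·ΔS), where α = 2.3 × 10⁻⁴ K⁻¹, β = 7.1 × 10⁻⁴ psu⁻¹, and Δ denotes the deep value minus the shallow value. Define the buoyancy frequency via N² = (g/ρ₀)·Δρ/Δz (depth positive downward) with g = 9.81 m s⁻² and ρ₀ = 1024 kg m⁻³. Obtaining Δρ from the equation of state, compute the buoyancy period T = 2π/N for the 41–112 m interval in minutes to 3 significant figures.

17.2 min

ΔT = -3.6 K, ΔS = -0.79 psu (deep − shallow).
Δρ/ρ₀ = −αΔT + βΔS = 8.28 × 10⁻⁴ − 5.609 × 10⁻⁴ = 2.671 × 10⁻⁴, so Δρ ≈ 0.2735 kg m⁻³.
N² = (g/ρ₀)·Δρ/Δz = g·(Δρ/ρ₀)/Δz = 9.81 × 2.671 × 10⁻⁴ / 71 = 3.6905 × 10⁻⁵ s⁻².
N = √(3.6905 × 10⁻⁵) = 6.0749 × 10⁻³ rad s⁻¹ → T = 2π/N = 1.0343 × 10³ s = 17.238 min ≈ 17.2 min.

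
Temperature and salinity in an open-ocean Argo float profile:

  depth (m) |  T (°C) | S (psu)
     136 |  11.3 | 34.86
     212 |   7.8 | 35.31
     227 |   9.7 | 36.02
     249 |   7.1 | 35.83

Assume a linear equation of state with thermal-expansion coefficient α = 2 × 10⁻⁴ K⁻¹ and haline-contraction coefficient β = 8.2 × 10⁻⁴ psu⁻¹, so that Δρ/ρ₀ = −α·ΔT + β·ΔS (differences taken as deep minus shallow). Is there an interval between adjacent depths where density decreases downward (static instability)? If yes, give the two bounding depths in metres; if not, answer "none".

Evaluate Δρ/ρ₀ = −αΔT + βΔS across each adjacent pair:
  136–212 m: −αΔT+βΔS = −(2 × 10⁻⁴)(-3.5)+(8.2 × 10⁻⁴)(+0.45) = 1.1 × 10⁻³ → stable
  212–227 m: −αΔT+βΔS = −(2 × 10⁻⁴)(+1.9)+(8.2 × 10⁻⁴)(+0.71) = 2.0 × 10⁻⁴ → stable
  227–249 m: −αΔT+βΔS = −(2 × 10⁻⁴)(-2.6)+(8.2 × 10⁻⁴)(-0.19) = 3.6 × 10⁻⁴ → stable
Every interval has Δρ > 0: the column is stably stratified throughout.

none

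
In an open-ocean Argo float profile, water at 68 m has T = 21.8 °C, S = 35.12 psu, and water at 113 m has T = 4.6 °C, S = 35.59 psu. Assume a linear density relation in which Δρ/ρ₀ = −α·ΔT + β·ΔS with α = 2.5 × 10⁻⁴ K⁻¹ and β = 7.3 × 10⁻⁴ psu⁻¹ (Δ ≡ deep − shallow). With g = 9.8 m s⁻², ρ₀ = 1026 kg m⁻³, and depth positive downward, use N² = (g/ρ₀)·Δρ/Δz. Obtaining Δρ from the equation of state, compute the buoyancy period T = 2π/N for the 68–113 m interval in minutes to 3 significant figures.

ΔT = -17.2 K, ΔS = +0.47 psu (deep − shallow).
Δρ/ρ₀ = −αΔT + βΔS = 4.30 × 10⁻³ + 3.431 × 10⁻⁴ = 4.6431 × 10⁻³, so Δρ ≈ 4.764 kg m⁻³.
N² = (g/ρ₀)·Δρ/Δz = g·(Δρ/ρ₀)/Δz = 9.8 × 4.6431 × 10⁻³ / 45 = 1.0112 × 10⁻³ s⁻².
N = √(1.0112 × 10⁻³) = 0.031799 rad s⁻¹ → T = 2π/N = 197.59 s = 3.2932 min ≈ 3.29 min.

3.29 min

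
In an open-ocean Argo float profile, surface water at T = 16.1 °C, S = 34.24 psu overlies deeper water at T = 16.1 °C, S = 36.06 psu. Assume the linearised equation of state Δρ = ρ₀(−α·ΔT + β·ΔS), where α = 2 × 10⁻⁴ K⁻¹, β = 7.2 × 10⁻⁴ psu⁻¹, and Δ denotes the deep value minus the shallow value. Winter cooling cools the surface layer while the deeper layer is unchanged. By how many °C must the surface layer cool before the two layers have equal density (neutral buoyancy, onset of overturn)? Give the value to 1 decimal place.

6.6 °C

Neutral buoyancy requires Δρ = 0, i.e. −α(T_deep − T_surf′) + β(S_deep − S_surf) = 0.
T_surf′ = T_deep − (β/α)·ΔS = 16.1 − (7.2 × 10⁻⁴/2 × 10⁻⁴)·(+1.82) = 9.548 °C.
Cooling required: 16.1 − (9.548) = 6.552 °C.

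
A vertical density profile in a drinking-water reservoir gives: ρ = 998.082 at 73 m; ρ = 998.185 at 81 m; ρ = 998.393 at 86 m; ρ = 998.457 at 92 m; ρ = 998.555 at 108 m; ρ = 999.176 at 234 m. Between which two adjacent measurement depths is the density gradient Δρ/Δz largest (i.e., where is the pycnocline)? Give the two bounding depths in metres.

Compute the density gradient over each adjacent pair:
  73–81 m: Δρ/Δz = 0.103/8 = 0.013 kg m⁻⁴
  81–86 m: Δρ/Δz = 0.208/5 = 0.042 kg m⁻⁴
  86–92 m: Δρ/Δz = 0.064/6 = 0.011 kg m⁻⁴
  92–108 m: Δρ/Δz = 0.098/16 = 6.1 × 10⁻³ kg m⁻⁴
  108–234 m: Δρ/Δz = 0.621/126 = 4.9 × 10⁻³ kg m⁻⁴
The largest gradient is in the 81–86 m interval — the pycnocline.

81–86 m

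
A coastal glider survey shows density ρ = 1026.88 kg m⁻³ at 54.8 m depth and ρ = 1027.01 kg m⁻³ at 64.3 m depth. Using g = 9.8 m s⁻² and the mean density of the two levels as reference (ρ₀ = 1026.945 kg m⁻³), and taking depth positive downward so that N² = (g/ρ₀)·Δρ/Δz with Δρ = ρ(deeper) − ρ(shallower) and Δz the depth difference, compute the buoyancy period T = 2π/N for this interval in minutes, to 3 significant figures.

Δρ = 1027.01 − 1026.88 = 0.13 kg m⁻³ over Δz = 64.3 − 54.8 = 9.5 m.
N² = (9.8/1026.945) × (0.13/9.5) = 1.3059 × 10⁻⁴ s⁻².
N = √(1.3059 × 10⁻⁴) = 0.011428 rad s⁻¹, so T = 2π/N = 549.81 s = 9.1635 min ≈ 9.16 min.

9.16 min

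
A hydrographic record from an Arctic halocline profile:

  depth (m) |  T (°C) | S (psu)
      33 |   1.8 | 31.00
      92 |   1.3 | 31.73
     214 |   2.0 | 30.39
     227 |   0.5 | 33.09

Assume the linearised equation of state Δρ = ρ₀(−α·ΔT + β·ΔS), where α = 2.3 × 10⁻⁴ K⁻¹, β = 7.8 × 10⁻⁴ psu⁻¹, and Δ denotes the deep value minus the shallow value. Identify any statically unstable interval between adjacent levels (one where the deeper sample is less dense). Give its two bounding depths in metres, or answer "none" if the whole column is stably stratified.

Evaluate Δρ/ρ₀ = −αΔT + βΔS across each adjacent pair:
  33–92 m: −αΔT+βΔS = −(2.3 × 10⁻⁴)(-0.5)+(7.8 × 10⁻⁴)(+0.73) = 6.8 × 10⁻⁴ → stable
  92–214 m: −αΔT+βΔS = −(2.3 × 10⁻⁴)(+0.7)+(7.8 × 10⁻⁴)(-1.34) = -1.2 × 10⁻³ → UNSTABLE
  214–227 m: −αΔT+βΔS = −(2.3 × 10⁻⁴)(-1.5)+(7.8 × 10⁻⁴)(+2.70) = 2.5 × 10⁻³ → stable
The 92–214 m interval has Δρ < 0: lighter water underlies denser water.

92–214 m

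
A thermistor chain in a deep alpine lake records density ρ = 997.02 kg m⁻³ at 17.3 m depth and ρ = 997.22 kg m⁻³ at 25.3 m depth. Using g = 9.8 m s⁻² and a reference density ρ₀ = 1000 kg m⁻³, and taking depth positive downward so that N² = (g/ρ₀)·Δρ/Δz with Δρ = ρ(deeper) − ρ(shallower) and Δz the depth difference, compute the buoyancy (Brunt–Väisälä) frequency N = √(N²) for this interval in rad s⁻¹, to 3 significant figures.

Δρ = 997.22 − 997.02 = 0.20 kg m⁻³ over Δz = 25.3 − 17.3 = 8 m.
N² = (9.8/1000) × (0.20/8) = 2.4500 × 10⁻⁴ s⁻².
N = √(2.4500 × 10⁻⁴) = 0.015652 rad s⁻¹ ≈ 0.0157 rad s⁻¹.

0.0157 rad s⁻¹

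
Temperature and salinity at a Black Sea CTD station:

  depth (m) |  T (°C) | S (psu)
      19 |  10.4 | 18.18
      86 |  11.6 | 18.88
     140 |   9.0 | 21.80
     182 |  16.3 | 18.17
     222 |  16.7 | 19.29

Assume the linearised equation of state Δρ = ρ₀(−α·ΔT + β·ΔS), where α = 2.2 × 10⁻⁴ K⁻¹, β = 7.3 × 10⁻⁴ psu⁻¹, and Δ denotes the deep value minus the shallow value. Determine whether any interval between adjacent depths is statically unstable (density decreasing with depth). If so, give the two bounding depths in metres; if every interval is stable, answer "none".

Evaluate Δρ/ρ₀ = −αΔT + βΔS across each adjacent pair:
  19–86 m: −αΔT+βΔS = −(2.2 × 10⁻⁴)(+1.2)+(7.3 × 10⁻⁴)(+0.70) = 2.5 × 10⁻⁴ → stable
  86–140 m: −αΔT+βΔS = −(2.2 × 10⁻⁴)(-2.6)+(7.3 × 10⁻⁴)(+2.92) = 2.7 × 10⁻³ → stable
  140–182 m: −αΔT+βΔS = −(2.2 × 10⁻⁴)(+7.3)+(7.3 × 10⁻⁴)(-3.63) = -4.3 × 10⁻³ → UNSTABLE
  182–222 m: −αΔT+βΔS = −(2.2 × 10⁻⁴)(+0.4)+(7.3 × 10⁻⁴)(+1.12) = 7.3 × 10⁻⁴ → stable
The 140–182 m interval has Δρ < 0: lighter water underlies denser water.

140–182 m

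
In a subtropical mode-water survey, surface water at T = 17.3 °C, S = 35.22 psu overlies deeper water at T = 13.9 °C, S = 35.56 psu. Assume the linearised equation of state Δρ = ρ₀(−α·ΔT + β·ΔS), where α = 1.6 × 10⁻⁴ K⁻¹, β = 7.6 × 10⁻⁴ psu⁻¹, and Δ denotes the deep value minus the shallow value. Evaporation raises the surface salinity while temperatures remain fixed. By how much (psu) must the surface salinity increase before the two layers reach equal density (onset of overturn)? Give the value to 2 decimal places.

1.06 psu

Neutral buoyancy requires −α(T_deep − T_surf) + β(S_deep − S_surf′) = 0.
S_surf′ = S_deep − (α/β)·ΔT = 35.56 − (1.6 × 10⁻⁴/7.6 × 10⁻⁴)·(-3.4) = 36.2758 psu.
Increase required: 36.2758 − 35.22 = 1.0558 psu.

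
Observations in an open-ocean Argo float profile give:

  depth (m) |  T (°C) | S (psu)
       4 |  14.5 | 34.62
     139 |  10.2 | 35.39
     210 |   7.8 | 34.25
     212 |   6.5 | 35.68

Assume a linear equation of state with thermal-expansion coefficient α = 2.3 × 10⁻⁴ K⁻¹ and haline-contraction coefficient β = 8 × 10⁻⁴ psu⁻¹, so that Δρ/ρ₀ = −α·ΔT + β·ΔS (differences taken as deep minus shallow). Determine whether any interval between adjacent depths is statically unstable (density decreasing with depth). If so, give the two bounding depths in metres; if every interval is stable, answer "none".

139–210 m

Evaluate Δρ/ρ₀ = −αΔT + βΔS across each adjacent pair:
  4–139 m: −αΔT+βΔS = −(2.3 × 10⁻⁴)(-4.3)+(8 × 10⁻⁴)(+0.77) = 1.6 × 10⁻³ → stable
  139–210 m: −αΔT+βΔS = −(2.3 × 10⁻⁴)(-2.4)+(8 × 10⁻⁴)(-1.14) = -3.6 × 10⁻⁴ → UNSTABLE
  210–212 m: −αΔT+βΔS = −(2.3 × 10⁻⁴)(-1.3)+(8 × 10⁻⁴)(+1.43) = 1.4 × 10⁻³ → stable
The 139–210 m interval has Δρ < 0: lighter water underlies denser water.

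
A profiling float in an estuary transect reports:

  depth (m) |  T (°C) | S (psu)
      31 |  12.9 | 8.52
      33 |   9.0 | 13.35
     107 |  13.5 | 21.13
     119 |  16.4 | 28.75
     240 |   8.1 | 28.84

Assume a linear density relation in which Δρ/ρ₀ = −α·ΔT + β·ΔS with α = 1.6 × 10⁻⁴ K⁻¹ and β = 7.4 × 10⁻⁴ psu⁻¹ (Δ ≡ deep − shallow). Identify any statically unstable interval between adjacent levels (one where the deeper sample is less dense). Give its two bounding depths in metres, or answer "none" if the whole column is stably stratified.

Evaluate Δρ/ρ₀ = −αΔT + βΔS across each adjacent pair:
  31–33 m: −αΔT+βΔS = −(1.6 × 10⁻⁴)(-3.9)+(7.4 × 10⁻⁴)(+4.83) = 4.2 × 10⁻³ → stable
  33–107 m: −αΔT+βΔS = −(1.6 × 10⁻⁴)(+4.5)+(7.4 × 10⁻⁴)(+7.78) = 5.0 × 10⁻³ → stable
  107–119 m: −αΔT+βΔS = −(1.6 × 10⁻⁴)(+2.9)+(7.4 × 10⁻⁴)(+7.62) = 5.2 × 10⁻³ → stable
  119–240 m: −αΔT+βΔS = −(1.6 × 10⁻⁴)(-8.3)+(7.4 × 10⁻⁴)(+0.09) = 1.4 × 10⁻³ → stable
Every interval has Δρ > 0: the column is stably stratified throughout.

none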